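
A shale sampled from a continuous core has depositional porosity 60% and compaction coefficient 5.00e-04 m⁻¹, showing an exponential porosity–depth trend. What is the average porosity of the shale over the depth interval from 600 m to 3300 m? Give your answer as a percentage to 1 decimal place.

24.4%

Working in km (1 km = 1000 m; k in km⁻¹ = k in m⁻¹ × 1000):
⟨φ⟩ = (1/(d₂−d₁)) ∫ φ₀ e^(−kd) dd = φ₀·(e^(−k·d₁) − e^(−k·d₂)) / (k·(d₂−d₁))
e^(−0.5×0.6) = 0.7408; e^(−0.5×3.3) = 0.1920
⟨φ⟩ = 0.6 × (0.7408 − 0.1920) / (0.5 × 2.7) = 0.6 × 0.4065 = 0.2439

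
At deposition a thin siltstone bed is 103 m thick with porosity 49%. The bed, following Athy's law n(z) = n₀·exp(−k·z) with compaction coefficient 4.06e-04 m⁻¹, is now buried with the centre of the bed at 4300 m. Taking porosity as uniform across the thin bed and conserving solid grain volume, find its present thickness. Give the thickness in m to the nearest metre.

57 m

Working in km (1 km = 1000 m; k in km⁻¹ = k in m⁻¹ × 1000):
Porosity at 4.3 km: n = 0.49·exp(−0.406×4.3) = 0.0855
Solid-volume conservation: h(1−n) = h₀(1−n₀) ⇒ h = h₀·(1−n₀)/(1−n)
h = 0.103 × (1 − 0.49)/(1 − 0.0855) = 0.103 × 0.5577 = 0.0574 km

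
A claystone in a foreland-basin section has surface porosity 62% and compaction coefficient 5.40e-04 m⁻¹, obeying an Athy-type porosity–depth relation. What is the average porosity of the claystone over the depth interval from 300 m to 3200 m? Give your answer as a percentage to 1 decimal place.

Working in km (1 km = 1000 m; c in km⁻¹ = c in m⁻¹ × 1000):
⟨n⟩ = (1/(z₂−z₁)) ∫ n₀ e^(−cz) dz = n₀·(e^(−c·z₁) − e^(−c·z₂)) / (c·(z₂−z₁))
e^(−0.54×0.3) = 0.8504; e^(−0.54×3.2) = 0.1776
⟨n⟩ = 0.62 × (0.8504 − 0.1776) / (0.54 × 2.9) = 0.62 × 0.4296 = 0.2664

26.6%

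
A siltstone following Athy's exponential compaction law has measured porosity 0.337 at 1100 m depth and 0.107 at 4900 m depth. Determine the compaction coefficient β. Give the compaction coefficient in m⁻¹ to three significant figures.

0.000302 m⁻¹

Working in km (1 km = 1000 m; β in km⁻¹ = β in m⁻¹ × 1000):
Athy: n(Z) = n₀ e^(−βZ) ⇒ n₁/n₂ = e^{β(Z₂−Z₁)} ⇒ β = ln(n₁/n₂)/(Z₂−Z₁)
β = ln(0.337/0.107) / (4.9 − 1.1) = ln(3.15) / 3.8 = 1.1473 / 3.8 = 0.3019 km⁻¹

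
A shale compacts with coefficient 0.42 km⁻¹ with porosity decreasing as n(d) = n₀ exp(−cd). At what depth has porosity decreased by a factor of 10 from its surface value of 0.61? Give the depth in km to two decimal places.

5.48 km

n/n₀ = 1/10 ⇒ exp(−c·d) = 1/10 ⇒ d = ln(10) / c
d = 2.3026 / 0.42 = 5.482 km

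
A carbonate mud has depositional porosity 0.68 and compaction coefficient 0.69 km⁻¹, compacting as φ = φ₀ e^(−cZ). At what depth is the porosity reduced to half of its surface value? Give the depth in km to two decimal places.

φ/φ₀ = 1/2 ⇒ exp(−c·Z) = 1/2 ⇒ Z = ln(2) / c
Z = 0.6931 / 0.69 = 1.005 km

1.00 km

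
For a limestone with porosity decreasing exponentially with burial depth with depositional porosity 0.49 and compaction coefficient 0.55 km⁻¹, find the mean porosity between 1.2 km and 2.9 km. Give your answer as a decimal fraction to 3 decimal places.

0.165

⟨phi⟩ = (1/(d₂−d₁)) ∫ phi₀ e^(−cd) dd = phi₀·(e^(−c·d₁) − e^(−c·d₂)) / (c·(d₂−d₁))
e^(−0.55×1.2) = 0.5169; e^(−0.55×2.9) = 0.2029
⟨phi⟩ = 0.49 × (0.5169 − 0.2029) / (0.55 × 1.7) = 0.49 × 0.3358 = 0.1645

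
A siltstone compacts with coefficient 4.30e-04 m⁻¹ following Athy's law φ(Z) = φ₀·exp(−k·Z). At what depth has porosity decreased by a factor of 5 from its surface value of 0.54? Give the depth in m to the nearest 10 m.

3740 m

Working in km (1 km = 1000 m; k in km⁻¹ = k in m⁻¹ × 1000):
φ/φ₀ = 1/5 ⇒ exp(−k·Z) = 1/5 ⇒ Z = ln(5) / k
Z = 1.6094 / 0.43 = 3.743 km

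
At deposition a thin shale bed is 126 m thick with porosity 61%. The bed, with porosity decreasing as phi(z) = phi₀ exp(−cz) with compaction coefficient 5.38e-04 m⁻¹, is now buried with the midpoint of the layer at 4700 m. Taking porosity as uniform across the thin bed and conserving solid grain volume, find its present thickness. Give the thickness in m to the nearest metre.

52 m

Working in km (1 km = 1000 m; c in km⁻¹ = c in m⁻¹ × 1000):
Porosity at 4.7 km: phi = 0.61·exp(−0.538×4.7) = 0.0487
Solid-volume conservation: h(1−phi) = h₀(1−phi₀) ⇒ h = h₀·(1−phi₀)/(1−phi)
h = 0.126 × (1 − 0.61)/(1 − 0.0487) = 0.126 × 0.4099 = 0.0517 km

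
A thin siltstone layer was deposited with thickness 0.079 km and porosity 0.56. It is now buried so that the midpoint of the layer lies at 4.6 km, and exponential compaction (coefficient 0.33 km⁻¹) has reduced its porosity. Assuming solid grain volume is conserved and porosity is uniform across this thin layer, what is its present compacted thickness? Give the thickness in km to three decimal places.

0.040 km

Porosity at 4.6 km: n = 0.56·exp(−0.33×4.6) = 0.1227
Solid-volume conservation: h(1−n) = h₀(1−n₀) ⇒ h = h₀·(1−n₀)/(1−n)
h = 0.079 × (1 − 0.56)/(1 − 0.1227) = 0.079 × 0.5016 = 0.0396 km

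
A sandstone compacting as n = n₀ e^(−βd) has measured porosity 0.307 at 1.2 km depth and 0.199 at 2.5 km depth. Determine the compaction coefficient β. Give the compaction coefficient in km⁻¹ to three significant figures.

Athy: n(d) = n₀ e^(−βd) ⇒ n₁/n₂ = e^{β(d₂−d₁)} ⇒ β = ln(n₁/n₂)/(d₂−d₁)
β = ln(0.307/0.199) / (2.5 − 1.2) = ln(1.543) / 1.3 = 0.4335 / 1.3 = 0.3335 km⁻¹

0.333 km⁻¹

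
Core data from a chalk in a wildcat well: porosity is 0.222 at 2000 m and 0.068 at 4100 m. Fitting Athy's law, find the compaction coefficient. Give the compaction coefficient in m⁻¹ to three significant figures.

Working in km (1 km = 1000 m; β in km⁻¹ = β in m⁻¹ × 1000):
Athy: phi(d) = phi₀ e^(−βd) ⇒ phi₁/phi₂ = e^{β(d₂−d₁)} ⇒ β = ln(phi₁/phi₂)/(d₂−d₁)
β = ln(0.222/0.068) / (4.1 − 2) = ln(3.265) / 2.1 = 1.1832 / 2.1 = 0.5634 km⁻¹

0.000563 m⁻¹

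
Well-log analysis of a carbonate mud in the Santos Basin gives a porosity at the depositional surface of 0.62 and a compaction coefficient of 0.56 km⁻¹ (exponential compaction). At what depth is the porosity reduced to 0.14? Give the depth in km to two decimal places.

2.66 km

Invert Athy's law: d = ln(n₀/n) / β
d = ln(0.62/0.14) / 0.56 = ln(4.429) / 0.56 = 1.4881 / 0.56 = 2.657 km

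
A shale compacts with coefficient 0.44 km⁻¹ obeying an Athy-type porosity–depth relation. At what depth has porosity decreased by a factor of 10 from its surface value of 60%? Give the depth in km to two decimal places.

phi/phi₀ = 1/10 ⇒ exp(−k·d) = 1/10 ⇒ d = ln(10) / k
d = 2.3026 / 0.44 = 5.233 km

5.23 km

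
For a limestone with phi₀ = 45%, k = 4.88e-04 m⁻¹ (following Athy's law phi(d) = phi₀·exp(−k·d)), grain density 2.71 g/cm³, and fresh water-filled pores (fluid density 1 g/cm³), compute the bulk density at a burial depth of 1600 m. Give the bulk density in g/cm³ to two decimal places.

Working in km (1 km = 1000 m; k in km⁻¹ = k in m⁻¹ × 1000):
Porosity at depth: phi = 0.45·exp(−0.488×1.6) = 0.45×0.4580 = 0.2061
Bulk density: ρ_b = (1−phi)ρ_g + phi·ρ_f = 0.7939×2.71 + 0.2061×1
       = 2.151 + 0.206 = 2.358 g/cm³

2.36 g/cm³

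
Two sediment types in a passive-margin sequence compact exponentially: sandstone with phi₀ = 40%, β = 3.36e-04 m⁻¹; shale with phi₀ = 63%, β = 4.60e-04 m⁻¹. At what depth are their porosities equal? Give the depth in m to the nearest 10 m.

Working in km (1 km = 1000 m; β in km⁻¹ = β in m⁻¹ × 1000):
Set phi₀ₐ e^(−βₐd) = phi₀ᵦ e^(−βᵦd) ⇒ ln(phi₀ₐ/phi₀ᵦ) = (βₐ − βᵦ)·d
d = ln(0.4/0.63) / (0.336 − 0.46) = -0.4543 / -0.124 = 3.663 km

3660 m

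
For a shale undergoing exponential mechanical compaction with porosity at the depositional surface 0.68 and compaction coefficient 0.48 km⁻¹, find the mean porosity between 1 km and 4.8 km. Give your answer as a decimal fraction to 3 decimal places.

⟨φ⟩ = (1/(Z₂−Z₁)) ∫ φ₀ e^(−βZ) dZ = φ₀·(e^(−β·Z₁) − e^(−β·Z₂)) / (β·(Z₂−Z₁))
e^(−0.48×1) = 0.6188; e^(−0.48×4.8) = 0.0999
⟨φ⟩ = 0.68 × (0.6188 − 0.0999) / (0.48 × 3.8) = 0.68 × 0.2845 = 0.1935

0.193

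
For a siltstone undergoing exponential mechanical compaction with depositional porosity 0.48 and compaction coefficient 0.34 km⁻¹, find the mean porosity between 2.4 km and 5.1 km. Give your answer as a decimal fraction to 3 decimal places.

0.139

⟨n⟩ = (1/(z₂−z₁)) ∫ n₀ e^(−kz) dz = n₀·(e^(−k·z₁) − e^(−k·z₂)) / (k·(z₂−z₁))
e^(−0.34×2.4) = 0.4422; e^(−0.34×5.1) = 0.1766
⟨n⟩ = 0.48 × (0.4422 − 0.1766) / (0.34 × 2.7) = 0.48 × 0.2893 = 0.1389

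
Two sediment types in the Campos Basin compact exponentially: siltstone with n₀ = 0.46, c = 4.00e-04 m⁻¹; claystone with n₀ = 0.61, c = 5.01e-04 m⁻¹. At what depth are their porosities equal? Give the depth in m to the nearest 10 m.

Working in km (1 km = 1000 m; c in km⁻¹ = c in m⁻¹ × 1000):
Set n₀ₐ e^(−cₐd) = n₀ᵦ e^(−cᵦd) ⇒ ln(n₀ₐ/n₀ᵦ) = (cₐ − cᵦ)·d
d = ln(0.46/0.61) / (0.4 − 0.501) = -0.2822 / -0.101 = 2.794 km

2790 m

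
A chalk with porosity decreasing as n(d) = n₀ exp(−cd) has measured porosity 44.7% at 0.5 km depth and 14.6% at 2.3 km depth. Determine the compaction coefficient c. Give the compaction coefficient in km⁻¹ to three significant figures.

Athy: n(d) = n₀ e^(−cd) ⇒ n₁/n₂ = e^{c(d₂−d₁)} ⇒ c = ln(n₁/n₂)/(d₂−d₁)
c = ln(0.447/0.146) / (2.3 − 0.5) = ln(3.062) / 1.8 = 1.1190 / 1.8 = 0.6216 km⁻¹

0.622 km⁻¹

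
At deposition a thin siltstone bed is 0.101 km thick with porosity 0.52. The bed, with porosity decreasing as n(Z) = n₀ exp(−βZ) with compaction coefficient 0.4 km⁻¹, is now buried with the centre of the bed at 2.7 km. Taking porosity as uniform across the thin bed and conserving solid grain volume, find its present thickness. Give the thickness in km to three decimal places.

Porosity at 2.7 km: n = 0.52·exp(−0.4×2.7) = 0.1766
Solid-volume conservation: h(1−n) = h₀(1−n₀) ⇒ h = h₀·(1−n₀)/(1−n)
h = 0.101 × (1 − 0.52)/(1 − 0.1766) = 0.101 × 0.5829 = 0.0589 km

0.059 km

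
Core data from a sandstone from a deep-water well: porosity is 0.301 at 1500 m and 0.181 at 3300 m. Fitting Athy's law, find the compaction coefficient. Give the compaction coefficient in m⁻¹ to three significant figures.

Working in km (1 km = 1000 m; k in km⁻¹ = k in m⁻¹ × 1000):
Athy: n(Z) = n₀ e^(−kZ) ⇒ n₁/n₂ = e^{k(Z₂−Z₁)} ⇒ k = ln(n₁/n₂)/(Z₂−Z₁)
k = ln(0.301/0.181) / (3.3 − 1.5) = ln(1.663) / 1.8 = 0.5086 / 1.8 = 0.2826 km⁻¹

0.000283 m⁻¹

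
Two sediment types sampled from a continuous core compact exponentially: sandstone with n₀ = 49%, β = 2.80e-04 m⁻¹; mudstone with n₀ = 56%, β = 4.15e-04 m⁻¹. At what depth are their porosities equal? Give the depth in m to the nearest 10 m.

990 m

Working in km (1 km = 1000 m; β in km⁻¹ = β in m⁻¹ × 1000):
Set n₀ₐ e^(−βₐZ) = n₀ᵦ e^(−βᵦZ) ⇒ ln(n₀ₐ/n₀ᵦ) = (βₐ − βᵦ)·Z
Z = ln(0.49/0.56) / (0.28 − 0.415) = -0.1335 / -0.135 = 0.989 km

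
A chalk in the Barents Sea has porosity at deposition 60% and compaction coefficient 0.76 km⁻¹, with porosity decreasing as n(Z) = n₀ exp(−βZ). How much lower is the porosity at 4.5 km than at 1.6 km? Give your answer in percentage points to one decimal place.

15.8 percentage points

n(1.6) = 0.6·e^(−0.76×1.6) = 0.1778
n(4.5) = 0.6·e^(−0.76×4.5) = 0.0196
Δn = 0.1778 − 0.0196 = 0.1582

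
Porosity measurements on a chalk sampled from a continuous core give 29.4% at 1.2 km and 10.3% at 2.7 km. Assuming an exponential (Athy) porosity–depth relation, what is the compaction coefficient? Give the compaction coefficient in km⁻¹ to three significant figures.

Athy: φ(Z) = φ₀ e^(−cZ) ⇒ φ₁/φ₂ = e^{c(Z₂−Z₁)} ⇒ c = ln(φ₁/φ₂)/(Z₂−Z₁)
c = ln(0.294/0.103) / (2.7 − 1.2) = ln(2.854) / 1.5 = 1.0489 / 1.5 = 0.6992 km⁻¹

0.699 km⁻¹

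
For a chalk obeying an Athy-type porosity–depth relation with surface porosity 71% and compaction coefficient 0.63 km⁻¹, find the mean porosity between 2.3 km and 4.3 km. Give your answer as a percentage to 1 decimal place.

⟨phi⟩ = (1/(Z₂−Z₁)) ∫ phi₀ e^(−βZ) dZ = phi₀·(e^(−β·Z₁) − e^(−β·Z₂)) / (β·(Z₂−Z₁))
e^(−0.63×2.3) = 0.2348; e^(−0.63×4.3) = 0.0666
⟨phi⟩ = 0.71 × (0.2348 − 0.0666) / (0.63 × 2) = 0.71 × 0.1335 = 0.0948

9.5%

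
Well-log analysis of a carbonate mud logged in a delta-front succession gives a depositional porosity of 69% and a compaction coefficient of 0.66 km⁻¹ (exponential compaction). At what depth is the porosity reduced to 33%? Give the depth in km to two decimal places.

1.12 km

Invert Athy's law: d = ln(n₀/n) / β
d = ln(0.69/0.33) / 0.66 = ln(2.091) / 0.66 = 0.7376 / 0.66 = 1.118 km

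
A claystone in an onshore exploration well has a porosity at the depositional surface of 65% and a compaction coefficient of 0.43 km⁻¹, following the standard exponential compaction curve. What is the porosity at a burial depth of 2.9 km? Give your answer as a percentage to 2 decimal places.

n = n₀·exp(−β·z) = 0.65 × exp(−0.43 × 2.9) = 0.65 × exp(−1.247)
  = 0.65 × 0.2874 = 0.1868

18.68%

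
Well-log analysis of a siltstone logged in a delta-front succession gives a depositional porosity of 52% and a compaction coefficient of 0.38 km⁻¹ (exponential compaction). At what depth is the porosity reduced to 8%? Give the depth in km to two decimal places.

4.93 km

Invert Athy's law: Z = ln(n₀/n) / c
Z = ln(0.52/0.08) / 0.38 = ln(6.5) / 0.38 = 1.8718 / 0.38 = 4.926 km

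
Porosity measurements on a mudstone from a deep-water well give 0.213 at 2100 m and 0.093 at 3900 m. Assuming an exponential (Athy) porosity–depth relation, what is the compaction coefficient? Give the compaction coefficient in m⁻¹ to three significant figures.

0.000460 m⁻¹

Working in km (1 km = 1000 m; β in km⁻¹ = β in m⁻¹ × 1000):
Athy: phi(d) = phi₀ e^(−βd) ⇒ phi₁/phi₂ = e^{β(d₂−d₁)} ⇒ β = ln(phi₁/phi₂)/(d₂−d₁)
β = ln(0.213/0.093) / (3.9 − 2.1) = ln(2.29) / 1.8 = 0.8287 / 1.8 = 0.4604 km⁻¹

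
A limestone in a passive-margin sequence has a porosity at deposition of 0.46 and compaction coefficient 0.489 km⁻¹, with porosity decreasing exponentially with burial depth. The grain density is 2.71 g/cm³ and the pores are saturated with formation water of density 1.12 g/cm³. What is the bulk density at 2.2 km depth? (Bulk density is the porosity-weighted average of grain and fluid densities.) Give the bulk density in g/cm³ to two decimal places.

Porosity at depth: φ = 0.46·exp(−0.489×2.2) = 0.46×0.3410 = 0.1569
Bulk density: ρ_b = (1−φ)ρ_g + φ·ρ_f = 0.8431×2.71 + 0.1569×1.12
       = 2.285 + 0.176 = 2.461 g/cm³

2.46 g/cm³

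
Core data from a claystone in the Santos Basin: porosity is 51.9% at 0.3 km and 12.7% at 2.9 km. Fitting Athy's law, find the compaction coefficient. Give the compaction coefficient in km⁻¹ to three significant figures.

0.541 km⁻¹

Athy: n(d) = n₀ e^(−βd) ⇒ n₁/n₂ = e^{β(d₂−d₁)} ⇒ β = ln(n₁/n₂)/(d₂−d₁)
β = ln(0.519/0.127) / (2.9 − 0.3) = ln(4.087) / 2.6 = 1.4077 / 2.6 = 0.5414 km⁻¹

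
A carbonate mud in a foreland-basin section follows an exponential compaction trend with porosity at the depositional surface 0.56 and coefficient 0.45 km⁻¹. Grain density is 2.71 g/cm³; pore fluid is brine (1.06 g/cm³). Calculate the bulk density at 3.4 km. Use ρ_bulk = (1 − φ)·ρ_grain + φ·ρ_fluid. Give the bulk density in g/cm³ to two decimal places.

Porosity at depth: n = 0.56·exp(−0.45×3.4) = 0.56×0.2165 = 0.1213
Bulk density: ρ_b = (1−n)ρ_g + n·ρ_f = 0.8787×2.71 + 0.1213×1.06
       = 2.381 + 0.129 = 2.510 g/cm³

2.51 g/cm³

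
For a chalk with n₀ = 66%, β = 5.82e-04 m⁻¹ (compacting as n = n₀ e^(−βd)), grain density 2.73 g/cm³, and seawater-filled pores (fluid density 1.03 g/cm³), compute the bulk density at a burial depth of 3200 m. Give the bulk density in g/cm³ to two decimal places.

Working in km (1 km = 1000 m; β in km⁻¹ = β in m⁻¹ × 1000):
Porosity at depth: n = 0.66·exp(−0.582×3.2) = 0.66×0.1553 = 0.1025
Bulk density: ρ_b = (1−n)ρ_g + n·ρ_f = 0.8975×2.73 + 0.1025×1.03
       = 2.450 + 0.106 = 2.556 g/cm³

2.56 g/cm³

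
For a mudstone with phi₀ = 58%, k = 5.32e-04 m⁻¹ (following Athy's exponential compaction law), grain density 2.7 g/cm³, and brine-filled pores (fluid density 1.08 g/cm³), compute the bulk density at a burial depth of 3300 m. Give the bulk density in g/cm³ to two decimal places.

2.54 g/cm³

Working in km (1 km = 1000 m; k in km⁻¹ = k in m⁻¹ × 1000):
Porosity at depth: phi = 0.58·exp(−0.532×3.3) = 0.58×0.1728 = 0.1002
Bulk density: ρ_b = (1−phi)ρ_g + phi·ρ_f = 0.8998×2.7 + 0.1002×1.08
       = 2.429 + 0.108 = 2.538 g/cm³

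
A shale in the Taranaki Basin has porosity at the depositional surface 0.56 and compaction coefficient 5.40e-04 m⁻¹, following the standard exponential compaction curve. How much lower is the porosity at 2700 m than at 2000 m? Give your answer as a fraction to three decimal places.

Working in km (1 km = 1000 m; β in km⁻¹ = β in m⁻¹ × 1000):
n(2) = 0.56·e^(−0.54×2) = 0.1902
n(2.7) = 0.56·e^(−0.54×2.7) = 0.1303
Δn = 0.1902 − 0.1303 = 0.0599

0.060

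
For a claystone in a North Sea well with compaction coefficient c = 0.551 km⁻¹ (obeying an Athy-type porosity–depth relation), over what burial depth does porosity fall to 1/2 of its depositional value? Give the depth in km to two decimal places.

1.26 km

φ/φ₀ = 1/2 ⇒ exp(−c·d) = 1/2 ⇒ d = ln(2) / c
d = 0.6931 / 0.551 = 1.258 km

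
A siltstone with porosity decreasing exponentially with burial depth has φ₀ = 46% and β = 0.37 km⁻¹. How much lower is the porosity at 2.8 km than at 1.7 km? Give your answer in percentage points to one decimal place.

8.2 percentage points

φ(1.7) = 0.46·e^(−0.37×1.7) = 0.2452
φ(2.8) = 0.46·e^(−0.37×2.8) = 0.1632
Δφ = 0.2452 − 0.1632 = 0.0820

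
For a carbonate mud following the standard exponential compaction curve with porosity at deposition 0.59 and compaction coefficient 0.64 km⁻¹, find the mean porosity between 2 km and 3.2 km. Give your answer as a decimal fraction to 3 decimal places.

⟨phi⟩ = (1/(d₂−d₁)) ∫ phi₀ e^(−cd) dd = phi₀·(e^(−c·d₁) − e^(−c·d₂)) / (c·(d₂−d₁))
e^(−0.64×2) = 0.2780; e^(−0.64×3.2) = 0.1290
⟨phi⟩ = 0.59 × (0.2780 − 0.1290) / (0.64 × 1.2) = 0.59 × 0.1941 = 0.1145

0.115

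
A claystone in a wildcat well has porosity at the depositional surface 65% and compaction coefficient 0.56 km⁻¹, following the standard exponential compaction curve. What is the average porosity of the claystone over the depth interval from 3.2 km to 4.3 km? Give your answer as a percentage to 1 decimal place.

8.1%

⟨n⟩ = (1/(z₂−z₁)) ∫ n₀ e^(−kz) dz = n₀·(e^(−k·z₁) − e^(−k·z₂)) / (k·(z₂−z₁))
e^(−0.56×3.2) = 0.1666; e^(−0.56×4.3) = 0.0900
⟨n⟩ = 0.65 × (0.1666 − 0.0900) / (0.56 × 1.1) = 0.65 × 0.1244 = 0.0809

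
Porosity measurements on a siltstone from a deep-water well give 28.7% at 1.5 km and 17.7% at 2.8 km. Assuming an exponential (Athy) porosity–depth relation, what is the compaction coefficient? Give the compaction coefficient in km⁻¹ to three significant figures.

Athy: n(d) = n₀ e^(−βd) ⇒ n₁/n₂ = e^{β(d₂−d₁)} ⇒ β = ln(n₁/n₂)/(d₂−d₁)
β = ln(0.287/0.177) / (2.8 − 1.5) = ln(1.621) / 1.3 = 0.4833 / 1.3 = 0.3718 km⁻¹

0.372 km⁻¹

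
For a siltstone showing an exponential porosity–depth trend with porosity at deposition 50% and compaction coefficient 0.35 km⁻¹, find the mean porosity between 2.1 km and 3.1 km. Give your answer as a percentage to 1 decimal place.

⟨φ⟩ = (1/(Z₂−Z₁)) ∫ φ₀ e^(−kZ) dZ = φ₀·(e^(−k·Z₁) − e^(−k·Z₂)) / (k·(Z₂−Z₁))
e^(−0.35×2.1) = 0.4795; e^(−0.35×3.1) = 0.3379
⟨φ⟩ = 0.5 × (0.4795 − 0.3379) / (0.35 × 1) = 0.5 × 0.4046 = 0.2023

20.2%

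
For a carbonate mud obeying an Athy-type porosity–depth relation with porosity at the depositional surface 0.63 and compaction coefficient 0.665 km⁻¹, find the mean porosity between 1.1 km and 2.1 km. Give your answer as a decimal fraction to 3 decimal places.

0.221

⟨φ⟩ = (1/(Z₂−Z₁)) ∫ φ₀ e^(−kZ) dZ = φ₀·(e^(−k·Z₁) − e^(−k·Z₂)) / (k·(Z₂−Z₁))
e^(−0.665×1.1) = 0.4812; e^(−0.665×2.1) = 0.2475
⟨φ⟩ = 0.63 × (0.4812 − 0.2475) / (0.665 × 1) = 0.63 × 0.3515 = 0.2214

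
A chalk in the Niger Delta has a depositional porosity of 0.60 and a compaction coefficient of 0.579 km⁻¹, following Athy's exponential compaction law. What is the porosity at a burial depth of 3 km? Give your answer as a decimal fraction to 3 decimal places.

0.106

phi = phi₀·exp(−c·z) = 0.6 × exp(−0.579 × 3) = 0.6 × exp(−1.737)
  = 0.6 × 0.1760 = 0.1056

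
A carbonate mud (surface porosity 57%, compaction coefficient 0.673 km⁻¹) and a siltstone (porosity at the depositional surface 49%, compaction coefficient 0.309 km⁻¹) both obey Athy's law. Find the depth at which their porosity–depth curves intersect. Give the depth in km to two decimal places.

Set n₀ₐ e^(−kₐz) = n₀ᵦ e^(−kᵦz) ⇒ ln(n₀ₐ/n₀ᵦ) = (kₐ − kᵦ)·z
z = ln(0.57/0.49) / (0.673 − 0.309) = 0.1512 / 0.364 = 0.415 km

0.42 km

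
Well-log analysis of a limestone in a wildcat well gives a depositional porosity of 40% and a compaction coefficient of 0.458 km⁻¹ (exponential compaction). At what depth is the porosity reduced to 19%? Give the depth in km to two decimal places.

1.63 km

Invert Athy's law: z = ln(φ₀/φ) / β
z = ln(0.4/0.19) / 0.458 = ln(2.105) / 0.458 = 0.7444 / 0.458 = 1.625 km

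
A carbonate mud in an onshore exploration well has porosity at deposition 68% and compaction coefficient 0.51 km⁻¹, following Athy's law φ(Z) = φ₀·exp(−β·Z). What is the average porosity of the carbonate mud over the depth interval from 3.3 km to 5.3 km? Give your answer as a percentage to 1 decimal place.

7.9%

⟨φ⟩ = (1/(Z₂−Z₁)) ∫ φ₀ e^(−βZ) dZ = φ₀·(e^(−β·Z₁) − e^(−β·Z₂)) / (β·(Z₂−Z₁))
e^(−0.51×3.3) = 0.1858; e^(−0.51×5.3) = 0.0670
⟨φ⟩ = 0.68 × (0.1858 − 0.0670) / (0.51 × 2) = 0.68 × 0.1165 = 0.0792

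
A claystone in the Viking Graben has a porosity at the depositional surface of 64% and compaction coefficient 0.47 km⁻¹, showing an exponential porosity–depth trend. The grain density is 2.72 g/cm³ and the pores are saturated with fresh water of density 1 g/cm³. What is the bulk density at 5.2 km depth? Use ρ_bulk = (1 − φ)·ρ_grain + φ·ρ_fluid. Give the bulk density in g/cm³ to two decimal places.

Porosity at depth: n = 0.64·exp(−0.47×5.2) = 0.64×0.0868 = 0.0556
Bulk density: ρ_b = (1−n)ρ_g + n·ρ_f = 0.9444×2.72 + 0.0556×1
       = 2.569 + 0.056 = 2.624 g/cm³

2.62 g/cm³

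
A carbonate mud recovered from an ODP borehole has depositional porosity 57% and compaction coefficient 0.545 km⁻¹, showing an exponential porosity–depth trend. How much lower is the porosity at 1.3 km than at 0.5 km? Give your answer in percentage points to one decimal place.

phi(0.5) = 0.57·e^(−0.545×0.5) = 0.4340
phi(1.3) = 0.57·e^(−0.545×1.3) = 0.2807
Δphi = 0.4340 − 0.2807 = 0.1534

15.3 percentage points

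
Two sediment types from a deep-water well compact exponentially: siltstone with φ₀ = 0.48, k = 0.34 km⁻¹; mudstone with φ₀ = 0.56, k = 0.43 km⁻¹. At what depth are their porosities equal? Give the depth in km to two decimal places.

1.71 km

Set φ₀ₐ e^(−kₐz) = φ₀ᵦ e^(−kᵦz) ⇒ ln(φ₀ₐ/φ₀ᵦ) = (kₐ − kᵦ)·z
z = ln(0.48/0.56) / (0.34 − 0.43) = -0.1542 / -0.09 = 1.713 km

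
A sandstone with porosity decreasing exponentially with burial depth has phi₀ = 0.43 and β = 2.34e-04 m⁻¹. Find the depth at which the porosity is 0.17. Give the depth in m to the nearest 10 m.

Working in km (1 km = 1000 m; β in km⁻¹ = β in m⁻¹ × 1000):
Invert Athy's law: d = ln(phi₀/phi) / β
d = ln(0.43/0.17) / 0.234 = ln(2.529) / 0.234 = 0.9280 / 0.234 = 3.966 km

3970 m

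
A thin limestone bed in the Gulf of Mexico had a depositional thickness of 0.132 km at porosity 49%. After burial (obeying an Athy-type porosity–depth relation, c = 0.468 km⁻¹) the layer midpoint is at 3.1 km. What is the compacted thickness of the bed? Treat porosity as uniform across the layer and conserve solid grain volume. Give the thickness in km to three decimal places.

0.076 km

Porosity at 3.1 km: φ = 0.49·exp(−0.468×3.1) = 0.1148
Solid-volume conservation: h(1−φ) = h₀(1−φ₀) ⇒ h = h₀·(1−φ₀)/(1−φ)
h = 0.132 × (1 − 0.49)/(1 − 0.1148) = 0.132 × 0.5762 = 0.0761 km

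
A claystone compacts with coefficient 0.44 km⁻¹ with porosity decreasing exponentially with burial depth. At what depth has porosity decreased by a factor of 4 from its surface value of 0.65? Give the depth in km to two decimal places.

3.15 km

n/n₀ = 1/4 ⇒ exp(−k·Z) = 1/4 ⇒ Z = ln(4) / k
Z = 1.3863 / 0.44 = 3.151 km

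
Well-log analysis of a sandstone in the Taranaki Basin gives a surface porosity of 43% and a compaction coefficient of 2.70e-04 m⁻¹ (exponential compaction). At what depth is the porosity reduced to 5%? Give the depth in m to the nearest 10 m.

7970 m

Working in km (1 km = 1000 m; c in km⁻¹ = c in m⁻¹ × 1000):
Invert Athy's law: d = ln(φ₀/φ) / c
d = ln(0.43/0.05) / 0.27 = ln(8.6) / 0.27 = 2.1518 / 0.27 = 7.969 km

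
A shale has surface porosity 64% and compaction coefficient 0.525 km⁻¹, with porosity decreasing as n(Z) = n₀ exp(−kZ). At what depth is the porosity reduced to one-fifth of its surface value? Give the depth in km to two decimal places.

n/n₀ = 1/5 ⇒ exp(−k·Z) = 1/5 ⇒ Z = ln(5) / k
Z = 1.6094 / 0.525 = 3.066 km

3.07 km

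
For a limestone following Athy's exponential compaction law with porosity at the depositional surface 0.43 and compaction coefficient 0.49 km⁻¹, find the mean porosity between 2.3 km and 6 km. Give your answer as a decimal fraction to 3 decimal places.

⟨φ⟩ = (1/(Z₂−Z₁)) ∫ φ₀ e^(−kZ) dZ = φ₀·(e^(−k·Z₁) − e^(−k·Z₂)) / (k·(Z₂−Z₁))
e^(−0.49×2.3) = 0.3240; e^(−0.49×6) = 0.0529
⟨φ⟩ = 0.43 × (0.3240 − 0.0529) / (0.49 × 3.7) = 0.43 × 0.1496 = 0.0643

0.064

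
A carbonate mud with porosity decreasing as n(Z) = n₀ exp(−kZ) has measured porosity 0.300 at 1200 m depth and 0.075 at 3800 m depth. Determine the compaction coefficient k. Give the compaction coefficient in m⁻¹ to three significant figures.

0.000533 m⁻¹

Working in km (1 km = 1000 m; k in km⁻¹ = k in m⁻¹ × 1000):
Athy: n(Z) = n₀ e^(−kZ) ⇒ n₁/n₂ = e^{k(Z₂−Z₁)} ⇒ k = ln(n₁/n₂)/(Z₂−Z₁)
k = ln(0.3/0.075) / (3.8 − 1.2) = ln(4) / 2.6 = 1.3863 / 2.6 = 0.5332 km⁻¹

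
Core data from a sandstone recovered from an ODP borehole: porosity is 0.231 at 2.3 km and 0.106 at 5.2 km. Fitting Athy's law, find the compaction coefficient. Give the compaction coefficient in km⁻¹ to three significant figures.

Athy: n(z) = n₀ e^(−kz) ⇒ n₁/n₂ = e^{k(z₂−z₁)} ⇒ k = ln(n₁/n₂)/(z₂−z₁)
k = ln(0.231/0.106) / (5.2 − 2.3) = ln(2.179) / 2.9 = 0.7790 / 2.9 = 0.2686 km⁻¹

0.269 km⁻¹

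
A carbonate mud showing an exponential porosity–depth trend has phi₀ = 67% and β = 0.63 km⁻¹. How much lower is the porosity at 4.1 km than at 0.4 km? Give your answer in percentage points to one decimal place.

47.0 percentage points

phi(0.4) = 0.67·e^(−0.63×0.4) = 0.5208
phi(4.1) = 0.67·e^(−0.63×4.1) = 0.0506
Δphi = 0.5208 − 0.0506 = 0.4701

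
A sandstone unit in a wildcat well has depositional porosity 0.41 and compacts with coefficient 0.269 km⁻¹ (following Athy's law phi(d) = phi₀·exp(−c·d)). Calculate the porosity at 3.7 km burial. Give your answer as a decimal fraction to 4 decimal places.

phi = phi₀·exp(−c·d) = 0.41 × exp(−0.269 × 3.7) = 0.41 × exp(−0.9953)
  = 0.41 × 0.3696 = 0.1515

0.1515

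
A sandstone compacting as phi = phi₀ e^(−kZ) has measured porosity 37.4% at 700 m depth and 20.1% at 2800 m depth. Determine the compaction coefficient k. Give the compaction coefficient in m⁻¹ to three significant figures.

0.000296 m⁻¹

Working in km (1 km = 1000 m; k in km⁻¹ = k in m⁻¹ × 1000):
Athy: phi(Z) = phi₀ e^(−kZ) ⇒ phi₁/phi₂ = e^{k(Z₂−Z₁)} ⇒ k = ln(phi₁/phi₂)/(Z₂−Z₁)
k = ln(0.374/0.201) / (2.8 − 0.7) = ln(1.861) / 2.1 = 0.6210 / 2.1 = 0.2957 km⁻¹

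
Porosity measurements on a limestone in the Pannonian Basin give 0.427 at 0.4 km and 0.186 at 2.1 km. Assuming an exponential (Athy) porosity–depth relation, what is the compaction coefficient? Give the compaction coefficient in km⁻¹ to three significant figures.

Athy: φ(d) = φ₀ e^(−cd) ⇒ φ₁/φ₂ = e^{c(d₂−d₁)} ⇒ c = ln(φ₁/φ₂)/(d₂−d₁)
c = ln(0.427/0.186) / (2.1 − 0.4) = ln(2.296) / 1.7 = 0.8310 / 1.7 = 0.4888 km⁻¹

0.489 km⁻¹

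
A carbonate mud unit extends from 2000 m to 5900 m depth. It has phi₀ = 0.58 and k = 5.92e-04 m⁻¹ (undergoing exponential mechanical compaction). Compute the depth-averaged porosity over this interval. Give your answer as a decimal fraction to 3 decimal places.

0.069

Working in km (1 km = 1000 m; k in km⁻¹ = k in m⁻¹ × 1000):
⟨phi⟩ = (1/(d₂−d₁)) ∫ phi₀ e^(−kd) dd = phi₀·(e^(−k·d₁) − e^(−k·d₂)) / (k·(d₂−d₁))
e^(−0.592×2) = 0.3061; e^(−0.592×5.9) = 0.0304
⟨phi⟩ = 0.58 × (0.3061 − 0.0304) / (0.592 × 3.9) = 0.58 × 0.1194 = 0.0692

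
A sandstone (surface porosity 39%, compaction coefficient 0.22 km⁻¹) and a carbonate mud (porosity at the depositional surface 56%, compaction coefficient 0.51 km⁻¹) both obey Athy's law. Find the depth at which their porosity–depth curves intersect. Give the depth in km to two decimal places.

Set n₀ₐ e^(−βₐd) = n₀ᵦ e^(−βᵦd) ⇒ ln(n₀ₐ/n₀ᵦ) = (βₐ − βᵦ)·d
d = ln(0.39/0.56) / (0.22 − 0.51) = -0.3618 / -0.29 = 1.248 km

1.25 km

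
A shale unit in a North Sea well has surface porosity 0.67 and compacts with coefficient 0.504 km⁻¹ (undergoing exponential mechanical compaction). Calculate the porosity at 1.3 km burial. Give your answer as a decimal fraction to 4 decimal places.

0.3480

φ = φ₀·exp(−β·d) = 0.67 × exp(−0.504 × 1.3) = 0.67 × exp(−0.6552)
  = 0.67 × 0.5193 = 0.3480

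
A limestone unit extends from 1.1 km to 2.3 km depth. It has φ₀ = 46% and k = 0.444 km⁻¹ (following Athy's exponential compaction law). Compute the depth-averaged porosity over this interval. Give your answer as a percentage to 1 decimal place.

21.9%

⟨φ⟩ = (1/(Z₂−Z₁)) ∫ φ₀ e^(−kZ) dZ = φ₀·(e^(−k·Z₁) − e^(−k·Z₂)) / (k·(Z₂−Z₁))
e^(−0.444×1.1) = 0.6136; e^(−0.444×2.3) = 0.3602
⟨φ⟩ = 0.46 × (0.6136 − 0.3602) / (0.444 × 1.2) = 0.46 × 0.4757 = 0.2188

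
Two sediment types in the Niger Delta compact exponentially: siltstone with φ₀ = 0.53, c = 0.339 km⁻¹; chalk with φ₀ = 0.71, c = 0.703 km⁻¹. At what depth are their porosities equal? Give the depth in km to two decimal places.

0.80 km

Set φ₀ₐ e^(−cₐz) = φ₀ᵦ e^(−cᵦz) ⇒ ln(φ₀ₐ/φ₀ᵦ) = (cₐ − cᵦ)·z
z = ln(0.53/0.71) / (0.339 − 0.703) = -0.2924 / -0.364 = 0.803 km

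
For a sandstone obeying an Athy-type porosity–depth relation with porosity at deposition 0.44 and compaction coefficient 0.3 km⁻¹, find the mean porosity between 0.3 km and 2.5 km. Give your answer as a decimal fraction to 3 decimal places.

⟨φ⟩ = (1/(z₂−z₁)) ∫ φ₀ e^(−βz) dz = φ₀·(e^(−β·z₁) − e^(−β·z₂)) / (β·(z₂−z₁))
e^(−0.3×0.3) = 0.9139; e^(−0.3×2.5) = 0.4724
⟨φ⟩ = 0.44 × (0.9139 − 0.4724) / (0.3 × 2.2) = 0.44 × 0.6690 = 0.2944

0.294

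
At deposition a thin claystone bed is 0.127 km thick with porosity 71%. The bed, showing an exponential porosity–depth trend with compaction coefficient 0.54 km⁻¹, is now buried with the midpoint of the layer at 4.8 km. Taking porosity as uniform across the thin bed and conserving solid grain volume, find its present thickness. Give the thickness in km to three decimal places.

Porosity at 4.8 km: n = 0.71·exp(−0.54×4.8) = 0.0532
Solid-volume conservation: h(1−n) = h₀(1−n₀) ⇒ h = h₀·(1−n₀)/(1−n)
h = 0.127 × (1 − 0.71)/(1 − 0.0532) = 0.127 × 0.3063 = 0.0389 km

0.039 km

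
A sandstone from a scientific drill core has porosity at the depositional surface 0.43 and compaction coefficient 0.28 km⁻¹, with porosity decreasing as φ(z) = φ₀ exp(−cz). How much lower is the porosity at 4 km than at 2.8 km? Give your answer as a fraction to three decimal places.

0.056

φ(2.8) = 0.43·e^(−0.28×2.8) = 0.1963
φ(4) = 0.43·e^(−0.28×4) = 0.1403
Δφ = 0.1963 − 0.1403 = 0.0560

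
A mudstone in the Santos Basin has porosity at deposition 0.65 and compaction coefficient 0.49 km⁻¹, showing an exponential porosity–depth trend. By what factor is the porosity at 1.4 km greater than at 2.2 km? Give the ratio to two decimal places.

phi(z₁)/phi(z₂) = e^(−β·z₁)/e^(−β·z₂) = e^{β(z₂−z₁)}
= exp(0.49 × 0.8) = exp(0.392) = 1.4799

1.48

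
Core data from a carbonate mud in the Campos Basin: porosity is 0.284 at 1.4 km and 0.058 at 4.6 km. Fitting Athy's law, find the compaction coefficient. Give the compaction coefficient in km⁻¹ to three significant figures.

0.496 km⁻¹

Athy: phi(z) = phi₀ e^(−βz) ⇒ phi₁/phi₂ = e^{β(z₂−z₁)} ⇒ β = ln(phi₁/phi₂)/(z₂−z₁)
β = ln(0.284/0.058) / (4.6 − 1.4) = ln(4.897) / 3.2 = 1.5885 / 3.2 = 0.4964 km⁻¹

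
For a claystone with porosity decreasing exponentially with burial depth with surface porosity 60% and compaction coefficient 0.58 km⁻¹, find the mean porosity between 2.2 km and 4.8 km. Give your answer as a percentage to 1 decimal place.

8.6%

⟨φ⟩ = (1/(Z₂−Z₁)) ∫ φ₀ e^(−βZ) dZ = φ₀·(e^(−β·Z₁) − e^(−β·Z₂)) / (β·(Z₂−Z₁))
e^(−0.58×2.2) = 0.2792; e^(−0.58×4.8) = 0.0618
⟨φ⟩ = 0.6 × (0.2792 − 0.0618) / (0.58 × 2.6) = 0.6 × 0.1441 = 0.0865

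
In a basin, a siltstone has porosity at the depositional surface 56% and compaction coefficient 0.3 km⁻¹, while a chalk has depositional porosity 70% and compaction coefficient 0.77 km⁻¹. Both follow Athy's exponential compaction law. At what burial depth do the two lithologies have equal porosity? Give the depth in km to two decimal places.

0.47 km

Set φ₀ₐ e^(−cₐZ) = φ₀ᵦ e^(−cᵦZ) ⇒ ln(φ₀ₐ/φ₀ᵦ) = (cₐ − cᵦ)·Z
Z = ln(0.56/0.7) / (0.3 − 0.77) = -0.2231 / -0.47 = 0.475 km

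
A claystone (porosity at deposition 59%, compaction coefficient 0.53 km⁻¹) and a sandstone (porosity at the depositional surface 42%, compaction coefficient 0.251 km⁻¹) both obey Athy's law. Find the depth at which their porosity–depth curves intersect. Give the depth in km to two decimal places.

1.22 km

Set phi₀ₐ e^(−kₐd) = phi₀ᵦ e^(−kᵦd) ⇒ ln(phi₀ₐ/phi₀ᵦ) = (kₐ − kᵦ)·d
d = ln(0.59/0.42) / (0.53 − 0.251) = 0.3399 / 0.279 = 1.218 km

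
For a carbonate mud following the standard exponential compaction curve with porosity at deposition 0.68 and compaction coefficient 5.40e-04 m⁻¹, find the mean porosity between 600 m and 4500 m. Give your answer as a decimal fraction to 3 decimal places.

0.205

Working in km (1 km = 1000 m; k in km⁻¹ = k in m⁻¹ × 1000):
⟨n⟩ = (1/(Z₂−Z₁)) ∫ n₀ e^(−kZ) dZ = n₀·(e^(−k·Z₁) − e^(−k·Z₂)) / (k·(Z₂−Z₁))
e^(−0.54×0.6) = 0.7233; e^(−0.54×4.5) = 0.0880
⟨n⟩ = 0.68 × (0.7233 − 0.0880) / (0.54 × 3.9) = 0.68 × 0.3016 = 0.2051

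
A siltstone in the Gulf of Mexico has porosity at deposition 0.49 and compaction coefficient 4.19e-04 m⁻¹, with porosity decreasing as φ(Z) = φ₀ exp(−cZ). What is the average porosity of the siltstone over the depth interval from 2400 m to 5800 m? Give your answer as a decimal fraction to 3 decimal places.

0.096

Working in km (1 km = 1000 m; c in km⁻¹ = c in m⁻¹ × 1000):
⟨φ⟩ = (1/(Z₂−Z₁)) ∫ φ₀ e^(−cZ) dZ = φ₀·(e^(−c·Z₁) − e^(−c·Z₂)) / (c·(Z₂−Z₁))
e^(−0.419×2.4) = 0.3658; e^(−0.419×5.8) = 0.0880
⟨φ⟩ = 0.49 × (0.3658 − 0.0880) / (0.419 × 3.4) = 0.49 × 0.1950 = 0.0956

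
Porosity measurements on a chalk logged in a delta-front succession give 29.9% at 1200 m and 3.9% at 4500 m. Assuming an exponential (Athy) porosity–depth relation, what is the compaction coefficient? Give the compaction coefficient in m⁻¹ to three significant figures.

Working in km (1 km = 1000 m; β in km⁻¹ = β in m⁻¹ × 1000):
Athy: phi(z) = phi₀ e^(−βz) ⇒ phi₁/phi₂ = e^{β(z₂−z₁)} ⇒ β = ln(phi₁/phi₂)/(z₂−z₁)
β = ln(0.299/0.039) / (4.5 − 1.2) = ln(7.667) / 3.3 = 2.0369 / 3.3 = 0.6172 km⁻¹

0.000617 m⁻¹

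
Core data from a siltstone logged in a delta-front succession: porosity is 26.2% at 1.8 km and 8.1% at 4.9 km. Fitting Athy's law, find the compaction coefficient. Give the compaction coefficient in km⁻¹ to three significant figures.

0.379 km⁻¹

Athy: n(z) = n₀ e^(−cz) ⇒ n₁/n₂ = e^{c(z₂−z₁)} ⇒ c = ln(n₁/n₂)/(z₂−z₁)
c = ln(0.262/0.081) / (4.9 − 1.8) = ln(3.235) / 3.1 = 1.1739 / 3.1 = 0.3787 km⁻¹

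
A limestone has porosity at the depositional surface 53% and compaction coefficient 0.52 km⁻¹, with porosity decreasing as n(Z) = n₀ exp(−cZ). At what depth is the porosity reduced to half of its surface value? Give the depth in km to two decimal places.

1.33 km

n/n₀ = 1/2 ⇒ exp(−c·Z) = 1/2 ⇒ Z = ln(2) / c
Z = 0.6931 / 0.52 = 1.333 km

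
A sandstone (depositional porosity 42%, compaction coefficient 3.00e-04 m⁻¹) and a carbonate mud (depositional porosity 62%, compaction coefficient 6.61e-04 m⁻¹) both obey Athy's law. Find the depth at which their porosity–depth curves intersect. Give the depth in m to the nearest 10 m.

Working in km (1 km = 1000 m; k in km⁻¹ = k in m⁻¹ × 1000):
Set n₀ₐ e^(−kₐZ) = n₀ᵦ e^(−kᵦZ) ⇒ ln(n₀ₐ/n₀ᵦ) = (kₐ − kᵦ)·Z
Z = ln(0.42/0.62) / (0.3 − 0.661) = -0.3895 / -0.361 = 1.079 km

1080 m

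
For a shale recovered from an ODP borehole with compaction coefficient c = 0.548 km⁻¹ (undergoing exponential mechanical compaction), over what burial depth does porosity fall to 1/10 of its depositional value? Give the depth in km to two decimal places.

phi/phi₀ = 1/10 ⇒ exp(−c·Z) = 1/10 ⇒ Z = ln(10) / c
Z = 2.3026 / 0.548 = 4.202 km

4.20 km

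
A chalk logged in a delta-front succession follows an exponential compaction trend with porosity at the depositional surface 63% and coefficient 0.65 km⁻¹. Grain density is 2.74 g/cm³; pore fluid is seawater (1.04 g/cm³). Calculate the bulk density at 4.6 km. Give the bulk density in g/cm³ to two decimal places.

2.69 g/cm³

Porosity at depth: n = 0.63·exp(−0.65×4.6) = 0.63×0.0503 = 0.0317
Bulk density: ρ_b = (1−n)ρ_g + n·ρ_f = 0.9683×2.74 + 0.0317×1.04
       = 2.653 + 0.033 = 2.686 g/cm³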